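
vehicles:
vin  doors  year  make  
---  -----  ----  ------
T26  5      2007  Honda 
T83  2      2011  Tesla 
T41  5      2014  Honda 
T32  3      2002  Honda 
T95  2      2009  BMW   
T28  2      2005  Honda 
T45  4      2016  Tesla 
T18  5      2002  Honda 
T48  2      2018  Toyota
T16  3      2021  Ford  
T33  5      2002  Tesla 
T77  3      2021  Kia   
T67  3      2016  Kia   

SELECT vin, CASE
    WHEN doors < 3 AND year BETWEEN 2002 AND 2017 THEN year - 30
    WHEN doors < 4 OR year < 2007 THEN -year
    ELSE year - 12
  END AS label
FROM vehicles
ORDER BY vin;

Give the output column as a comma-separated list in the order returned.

-2021, -2002, 1995, 1975, -2002, -2002, 2002, 2004, -2018, -2016, -2021, 1981, 1979

vin=T16: doors < 4 OR year < 2007 → -2021
vin=T18: doors < 4 OR year < 2007 → -2002
vin=T26: ELSE → 1995
vin=T28: doors < 3 AND year BETWEEN 2002 AND 2017 → 1975
vin=T32: doors < 4 OR year < 2007 → -2002
vin=T33: doors < 4 OR year < 2007 → -2002
vin=T41: ELSE → 2002
vin=T45: ELSE → 2004
vin=T48: doors < 4 OR year < 2007 → -2018
vin=T67: doors < 4 OR year < 2007 → -2016
vin=T77: doors < 4 OR year < 2007 → -2021
vin=T83: doors < 3 AND year BETWEEN 2002 AND 2017 → 1981
vin=T95: doors < 3 AND year BETWEEN 2002 AND 2017 → 1979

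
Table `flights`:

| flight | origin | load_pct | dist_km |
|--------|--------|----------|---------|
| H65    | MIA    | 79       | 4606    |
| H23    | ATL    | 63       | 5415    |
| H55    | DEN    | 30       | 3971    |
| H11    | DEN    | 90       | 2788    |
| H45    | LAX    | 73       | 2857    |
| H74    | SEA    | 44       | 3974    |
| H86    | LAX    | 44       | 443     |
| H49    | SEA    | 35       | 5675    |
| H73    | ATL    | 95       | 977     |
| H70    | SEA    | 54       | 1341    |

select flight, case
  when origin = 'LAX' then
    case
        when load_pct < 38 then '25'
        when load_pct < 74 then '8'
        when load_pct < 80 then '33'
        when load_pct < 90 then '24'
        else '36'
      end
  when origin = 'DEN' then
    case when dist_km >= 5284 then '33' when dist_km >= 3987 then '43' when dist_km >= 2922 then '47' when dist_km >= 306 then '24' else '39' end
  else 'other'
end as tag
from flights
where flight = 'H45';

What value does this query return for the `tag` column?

flight = H45: origin=LAX, load_pct=73, dist_km=2857.
origin='LAX' → inner[load_pct < 74] → 8

8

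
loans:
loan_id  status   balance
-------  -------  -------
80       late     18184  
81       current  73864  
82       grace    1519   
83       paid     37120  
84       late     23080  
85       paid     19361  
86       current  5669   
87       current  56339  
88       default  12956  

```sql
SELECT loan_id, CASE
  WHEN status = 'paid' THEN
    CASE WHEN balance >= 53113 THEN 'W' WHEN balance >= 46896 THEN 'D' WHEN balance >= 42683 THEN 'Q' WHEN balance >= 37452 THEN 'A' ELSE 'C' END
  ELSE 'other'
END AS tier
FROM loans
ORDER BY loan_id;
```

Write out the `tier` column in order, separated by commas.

loan_id=80: status='late' → outer ELSE → other
loan_id=81: status='current' → outer ELSE → other
loan_id=82: status='grace' → outer ELSE → other
loan_id=83: status='paid' → inner[ELSE] → C
loan_id=84: status='late' → outer ELSE → other
loan_id=85: status='paid' → inner[ELSE] → C
loan_id=86: status='current' → outer ELSE → other
loan_id=87: status='current' → outer ELSE → other
loan_id=88: status='default' → outer ELSE → other

other, other, other, C, other, C, other, other, other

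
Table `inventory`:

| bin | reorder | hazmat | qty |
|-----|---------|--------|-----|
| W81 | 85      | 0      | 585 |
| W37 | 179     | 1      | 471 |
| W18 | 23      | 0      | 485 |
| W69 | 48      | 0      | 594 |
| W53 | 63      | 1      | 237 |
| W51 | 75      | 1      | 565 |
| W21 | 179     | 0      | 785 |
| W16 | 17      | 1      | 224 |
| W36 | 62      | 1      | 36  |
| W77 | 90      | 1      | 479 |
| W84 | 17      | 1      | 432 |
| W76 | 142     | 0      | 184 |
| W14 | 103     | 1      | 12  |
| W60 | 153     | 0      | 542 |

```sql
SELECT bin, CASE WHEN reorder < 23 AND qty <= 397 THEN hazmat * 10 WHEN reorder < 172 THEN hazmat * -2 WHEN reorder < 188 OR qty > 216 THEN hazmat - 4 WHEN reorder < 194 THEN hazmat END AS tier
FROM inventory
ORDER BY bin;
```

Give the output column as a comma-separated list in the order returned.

-2, 10, 0, -4, -2, -3, -2, -2, 0, 0, 0, -2, 0, -2

bin=W14: reorder < 172 → -2
bin=W16: reorder < 23 AND qty <= 397 → 10
bin=W18: reorder < 172 → 0
bin=W21: reorder < 188 OR qty > 216 → -4
bin=W36: reorder < 172 → -2
bin=W37: reorder < 188 OR qty > 216 → -3
bin=W51: reorder < 172 → -2
bin=W53: reorder < 172 → -2
bin=W60: reorder < 172 → 0
bin=W69: reorder < 172 → 0
bin=W76: reorder < 172 → 0
bin=W77: reorder < 172 → -2
bin=W81: reorder < 172 → 0
bin=W84: reorder < 172 → -2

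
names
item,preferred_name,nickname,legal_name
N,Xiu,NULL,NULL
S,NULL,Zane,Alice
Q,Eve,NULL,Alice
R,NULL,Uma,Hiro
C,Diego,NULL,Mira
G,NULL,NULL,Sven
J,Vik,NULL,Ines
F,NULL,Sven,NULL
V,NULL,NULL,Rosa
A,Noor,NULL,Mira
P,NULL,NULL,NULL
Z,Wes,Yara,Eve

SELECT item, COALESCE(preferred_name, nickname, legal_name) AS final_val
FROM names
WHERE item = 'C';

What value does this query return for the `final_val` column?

Diego

item = C: preferred_name=Diego, nickname=NULL, legal_name=Mira.
preferred_name=Diego → Diego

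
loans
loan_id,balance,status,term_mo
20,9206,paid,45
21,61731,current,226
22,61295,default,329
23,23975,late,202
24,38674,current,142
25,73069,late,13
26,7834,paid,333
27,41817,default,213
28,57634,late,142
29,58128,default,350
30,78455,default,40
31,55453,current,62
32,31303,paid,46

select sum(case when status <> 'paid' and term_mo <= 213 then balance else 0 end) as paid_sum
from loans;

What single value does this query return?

369077

loan_id=20: ✗
loan_id=21: ✗
loan_id=22: ✗
loan_id=23: ✓ → 23975
loan_id=24: ✓ → 38674
loan_id=25: ✓ → 73069
loan_id=26: ✗
loan_id=27: ✓ → 41817
loan_id=28: ✓ → 57634
loan_id=29: ✗
loan_id=30: ✓ → 78455
loan_id=31: ✓ → 55453
loan_id=32: ✗
paid_sum = 23975 + 38674 + 73069 + 41817 + 57634 + 78455 + 55453 = 369077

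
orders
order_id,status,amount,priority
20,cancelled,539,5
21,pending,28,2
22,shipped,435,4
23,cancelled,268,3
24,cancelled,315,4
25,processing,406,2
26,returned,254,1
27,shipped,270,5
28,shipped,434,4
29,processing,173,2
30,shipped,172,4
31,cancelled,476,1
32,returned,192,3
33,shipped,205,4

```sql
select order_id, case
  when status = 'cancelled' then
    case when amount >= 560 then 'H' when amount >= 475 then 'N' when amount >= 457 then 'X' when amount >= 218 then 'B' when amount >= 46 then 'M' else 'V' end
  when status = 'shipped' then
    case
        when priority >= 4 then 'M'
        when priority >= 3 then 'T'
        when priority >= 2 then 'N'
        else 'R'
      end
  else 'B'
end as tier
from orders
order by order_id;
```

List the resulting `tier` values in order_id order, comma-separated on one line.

N, B, M, B, B, B, B, M, M, B, M, N, B, M

order_id=20: status='cancelled' → inner[amount >= 475] → N
order_id=21: status='pending' → outer ELSE → B
order_id=22: status='shipped' → inner[priority >= 4] → M
order_id=23: status='cancelled' → inner[amount >= 218] → B
order_id=24: status='cancelled' → inner[amount >= 218] → B
order_id=25: status='processing' → outer ELSE → B
order_id=26: status='returned' → outer ELSE → B
order_id=27: status='shipped' → inner[priority >= 4] → M
order_id=28: status='shipped' → inner[priority >= 4] → M
order_id=29: status='processing' → outer ELSE → B
order_id=30: status='shipped' → inner[priority >= 4] → M
order_id=31: status='cancelled' → inner[amount >= 475] → N
order_id=32: status='returned' → outer ELSE → B
order_id=33: status='shipped' → inner[priority >= 4] → M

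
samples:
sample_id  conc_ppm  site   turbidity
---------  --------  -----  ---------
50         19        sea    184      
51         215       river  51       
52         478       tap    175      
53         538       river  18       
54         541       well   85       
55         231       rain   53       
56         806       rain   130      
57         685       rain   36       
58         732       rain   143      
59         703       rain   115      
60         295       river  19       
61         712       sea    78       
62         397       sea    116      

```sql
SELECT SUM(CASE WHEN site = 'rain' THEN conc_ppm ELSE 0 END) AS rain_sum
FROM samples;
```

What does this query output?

sample_id=50: ✗
sample_id=51: ✗
sample_id=52: ✗
sample_id=53: ✗
sample_id=54: ✗
sample_id=55: ✓ → 231
sample_id=56: ✓ → 806
sample_id=57: ✓ → 685
sample_id=58: ✓ → 732
sample_id=59: ✓ → 703
sample_id=60: ✗
sample_id=61: ✗
sample_id=62: ✗
rain_sum = 231 + 806 + 685 + 732 + 703 = 3157

3157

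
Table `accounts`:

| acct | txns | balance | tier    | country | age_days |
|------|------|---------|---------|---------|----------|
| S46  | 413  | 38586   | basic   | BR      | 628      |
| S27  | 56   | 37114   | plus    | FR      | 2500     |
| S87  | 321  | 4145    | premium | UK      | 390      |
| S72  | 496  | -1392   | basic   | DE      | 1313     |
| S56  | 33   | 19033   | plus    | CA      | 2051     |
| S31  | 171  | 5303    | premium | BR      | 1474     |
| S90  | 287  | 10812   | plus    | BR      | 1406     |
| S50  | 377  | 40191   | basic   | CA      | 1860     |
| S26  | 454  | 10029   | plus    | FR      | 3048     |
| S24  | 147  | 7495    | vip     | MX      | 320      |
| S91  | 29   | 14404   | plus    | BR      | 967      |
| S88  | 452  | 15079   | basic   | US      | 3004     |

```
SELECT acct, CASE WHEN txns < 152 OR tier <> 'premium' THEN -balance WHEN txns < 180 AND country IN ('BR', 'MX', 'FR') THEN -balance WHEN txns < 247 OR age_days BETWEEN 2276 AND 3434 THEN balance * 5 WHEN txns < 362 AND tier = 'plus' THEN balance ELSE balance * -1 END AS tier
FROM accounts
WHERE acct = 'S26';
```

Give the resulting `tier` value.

-10029

acct = S26: txns=454, balance=10029, tier=plus, country=FR, age_days=3048.
txns < 152 OR tier <> 'premium' → true → -10029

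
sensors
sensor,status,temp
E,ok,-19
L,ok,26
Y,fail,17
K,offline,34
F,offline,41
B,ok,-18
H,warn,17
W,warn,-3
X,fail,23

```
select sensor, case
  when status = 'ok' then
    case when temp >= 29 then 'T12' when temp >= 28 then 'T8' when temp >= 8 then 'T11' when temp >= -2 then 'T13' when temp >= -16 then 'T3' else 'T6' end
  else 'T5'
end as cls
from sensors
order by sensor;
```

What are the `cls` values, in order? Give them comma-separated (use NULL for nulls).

T6, T6, T5, T5, T5, T11, T5, T5, T5

sensor=B: status='ok' → inner[ELSE] → T6
sensor=E: status='ok' → inner[ELSE] → T6
sensor=F: status='offline' → outer ELSE → T5
sensor=H: status='warn' → outer ELSE → T5
sensor=K: status='offline' → outer ELSE → T5
sensor=L: status='ok' → inner[temp >= 8] → T11
sensor=W: status='warn' → outer ELSE → T5
sensor=X: status='fail' → outer ELSE → T5
sensor=Y: status='fail' → outer ELSE → T5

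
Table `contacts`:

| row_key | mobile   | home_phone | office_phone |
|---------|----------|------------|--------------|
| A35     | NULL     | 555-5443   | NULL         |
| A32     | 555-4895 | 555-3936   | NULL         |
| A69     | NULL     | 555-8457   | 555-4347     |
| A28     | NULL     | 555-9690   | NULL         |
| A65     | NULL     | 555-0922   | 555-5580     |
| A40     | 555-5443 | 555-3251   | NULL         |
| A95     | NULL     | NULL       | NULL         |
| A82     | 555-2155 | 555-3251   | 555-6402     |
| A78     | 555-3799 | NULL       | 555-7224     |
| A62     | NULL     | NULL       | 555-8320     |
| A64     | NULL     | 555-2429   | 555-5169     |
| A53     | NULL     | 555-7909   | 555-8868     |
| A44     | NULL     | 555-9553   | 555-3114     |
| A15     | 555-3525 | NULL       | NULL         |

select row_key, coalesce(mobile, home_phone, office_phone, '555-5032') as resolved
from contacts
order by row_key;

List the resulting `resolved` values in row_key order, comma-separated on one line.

555-3525, 555-9690, 555-4895, 555-5443, 555-5443, 555-9553, 555-7909, 555-8320, 555-2429, 555-0922, 555-8457, 555-3799, 555-2155, 555-5032

row_key=A15: mobile=555-3525 → 555-3525
row_key=A28: mobile=NULL, home_phone=555-9690 → 555-9690
row_key=A32: mobile=555-4895 → 555-4895
row_key=A35: mobile=NULL, home_phone=555-5443 → 555-5443
row_key=A40: mobile=555-5443 → 555-5443
row_key=A44: mobile=NULL, home_phone=555-9553 → 555-9553
row_key=A53: mobile=NULL, home_phone=555-7909 → 555-7909
row_key=A62: mobile=NULL, home_phone=NULL, office_phone=555-8320 → 555-8320
row_key=A64: mobile=NULL, home_phone=555-2429 → 555-2429
row_key=A65: mobile=NULL, home_phone=555-0922 → 555-0922
row_key=A69: mobile=NULL, home_phone=555-8457 → 555-8457
row_key=A78: mobile=555-3799 → 555-3799
row_key=A82: mobile=555-2155 → 555-2155
row_key=A95: mobile=NULL, home_phone=NULL, office_phone=NULL, → literal 555-5032 → 555-5032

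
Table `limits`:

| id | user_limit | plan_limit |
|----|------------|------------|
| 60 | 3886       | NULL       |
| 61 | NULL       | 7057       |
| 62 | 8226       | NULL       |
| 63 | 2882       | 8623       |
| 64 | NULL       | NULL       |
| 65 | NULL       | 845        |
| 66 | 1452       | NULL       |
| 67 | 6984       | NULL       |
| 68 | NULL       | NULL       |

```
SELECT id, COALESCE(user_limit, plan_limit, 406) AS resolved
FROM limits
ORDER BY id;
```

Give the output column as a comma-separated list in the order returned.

id=60: user_limit=3886 → 3886
id=61: user_limit=NULL, plan_limit=7057 → 7057
id=62: user_limit=8226 → 8226
id=63: user_limit=2882 → 2882
id=64: user_limit=NULL, plan_limit=NULL, → literal 406 → 406
id=65: user_limit=NULL, plan_limit=845 → 845
id=66: user_limit=1452 → 1452
id=67: user_limit=6984 → 6984
id=68: user_limit=NULL, plan_limit=NULL, → literal 406 → 406

3886, 7057, 8226, 2882, 406, 845, 1452, 6984, 406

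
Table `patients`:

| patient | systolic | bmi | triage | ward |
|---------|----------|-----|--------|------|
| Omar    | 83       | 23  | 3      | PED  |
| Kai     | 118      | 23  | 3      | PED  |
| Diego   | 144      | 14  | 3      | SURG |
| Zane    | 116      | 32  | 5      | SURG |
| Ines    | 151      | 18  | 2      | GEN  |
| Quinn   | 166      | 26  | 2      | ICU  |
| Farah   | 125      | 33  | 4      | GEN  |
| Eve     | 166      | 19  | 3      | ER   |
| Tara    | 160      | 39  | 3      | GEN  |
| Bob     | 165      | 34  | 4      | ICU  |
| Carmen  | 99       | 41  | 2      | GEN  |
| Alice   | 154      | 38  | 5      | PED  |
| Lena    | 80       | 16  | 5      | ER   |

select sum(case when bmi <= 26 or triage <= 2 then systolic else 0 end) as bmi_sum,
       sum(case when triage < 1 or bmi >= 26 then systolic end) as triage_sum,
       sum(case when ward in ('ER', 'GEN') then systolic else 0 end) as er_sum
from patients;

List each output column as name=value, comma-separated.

bmi_sum=1007, triage_sum=985, er_sum=781

[bmi_sum: bmi <= 26 or triage <= 2]
patient=Omar: ✓ → 83
patient=Kai: ✓ → 118
patient=Diego: ✓ → 144
patient=Zane: ✗
patient=Ines: ✓ → 151
patient=Quinn: ✓ → 166
patient=Farah: ✗
patient=Eve: ✓ → 166
patient=Tara: ✗
patient=Bob: ✗
patient=Carmen: ✓ → 99
patient=Alice: ✗
patient=Lena: ✓ → 80
bmi_sum = 83 + 118 + 144 + 151 + 166 + 166 + 99 + 80 = 1007
—
[triage_sum: triage < 1 or bmi >= 26]
patient=Omar: ✗
patient=Kai: ✗
patient=Diego: ✗
patient=Zane: ✓ → 116
patient=Ines: ✗
patient=Quinn: ✓ → 166
patient=Farah: ✓ → 125
patient=Eve: ✗
patient=Tara: ✓ → 160
patient=Bob: ✓ → 165
patient=Carmen: ✓ → 99
patient=Alice: ✓ → 154
patient=Lena: ✗
triage_sum = 116 + 166 + 125 + 160 + 165 + 99 + 154 = 985
—
[er_sum: ward in ('ER', 'GEN')]
patient=Omar: ✗
patient=Kai: ✗
patient=Diego: ✗
patient=Zane: ✗
patient=Ines: ✓ → 151
patient=Quinn: ✗
patient=Farah: ✓ → 125
patient=Eve: ✓ → 166
patient=Tara: ✓ → 160
patient=Bob: ✗
patient=Carmen: ✓ → 99
patient=Alice: ✗
patient=Lena: ✓ → 80
er_sum = 151 + 125 + 166 + 160 + 99 + 80 = 781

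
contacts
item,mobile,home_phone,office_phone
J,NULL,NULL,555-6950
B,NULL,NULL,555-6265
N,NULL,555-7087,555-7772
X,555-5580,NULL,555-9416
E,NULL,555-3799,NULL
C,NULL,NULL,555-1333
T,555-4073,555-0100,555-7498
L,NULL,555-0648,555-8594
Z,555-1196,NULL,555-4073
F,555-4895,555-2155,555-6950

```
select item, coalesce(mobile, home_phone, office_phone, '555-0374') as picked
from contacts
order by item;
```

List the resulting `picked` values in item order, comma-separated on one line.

item=B: mobile=NULL, home_phone=NULL, office_phone=555-6265 → 555-6265
item=C: mobile=NULL, home_phone=NULL, office_phone=555-1333 → 555-1333
item=E: mobile=NULL, home_phone=555-3799 → 555-3799
item=F: mobile=555-4895 → 555-4895
item=J: mobile=NULL, home_phone=NULL, office_phone=555-6950 → 555-6950
item=L: mobile=NULL, home_phone=555-0648 → 555-0648
item=N: mobile=NULL, home_phone=555-7087 → 555-7087
item=T: mobile=555-4073 → 555-4073
item=X: mobile=555-5580 → 555-5580
item=Z: mobile=555-1196 → 555-1196

555-6265, 555-1333, 555-3799, 555-4895, 555-6950, 555-0648, 555-7087, 555-4073, 555-5580, 555-1196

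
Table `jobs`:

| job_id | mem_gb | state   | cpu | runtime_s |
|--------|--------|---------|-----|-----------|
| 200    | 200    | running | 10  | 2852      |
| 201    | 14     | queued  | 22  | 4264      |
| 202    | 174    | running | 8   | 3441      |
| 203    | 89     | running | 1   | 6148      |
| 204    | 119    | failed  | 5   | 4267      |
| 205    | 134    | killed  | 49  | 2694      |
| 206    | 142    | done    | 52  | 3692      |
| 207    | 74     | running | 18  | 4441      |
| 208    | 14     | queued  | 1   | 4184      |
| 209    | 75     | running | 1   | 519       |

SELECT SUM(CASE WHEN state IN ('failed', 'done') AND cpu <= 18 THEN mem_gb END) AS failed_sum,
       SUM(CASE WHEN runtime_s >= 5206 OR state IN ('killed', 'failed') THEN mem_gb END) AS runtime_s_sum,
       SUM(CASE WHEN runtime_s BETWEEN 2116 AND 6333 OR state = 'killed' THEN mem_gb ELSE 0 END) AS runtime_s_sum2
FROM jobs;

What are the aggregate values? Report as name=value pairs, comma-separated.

failed_sum=119, runtime_s_sum=342, runtime_s_sum2=960

[failed_sum: state IN ('failed', 'done') AND cpu <= 18]
job_id=200: ✗
job_id=201: ✗
job_id=202: ✗
job_id=203: ✗
job_id=204: ✓ → 119
job_id=205: ✗
job_id=206: ✗
job_id=207: ✗
job_id=208: ✗
job_id=209: ✗
failed_sum = 119
—
[runtime_s_sum: runtime_s >= 5206 OR state IN ('killed', 'failed')]
job_id=200: ✗
job_id=201: ✗
job_id=202: ✗
job_id=203: ✓ → 89
job_id=204: ✓ → 119
job_id=205: ✓ → 134
job_id=206: ✗
job_id=207: ✗
job_id=208: ✗
job_id=209: ✗
runtime_s_sum = 89 + 119 + 134 = 342
—
[runtime_s_sum2: runtime_s BETWEEN 2116 AND 6333 OR state = 'killed']
job_id=200: ✓ → 200
job_id=201: ✓ → 14
job_id=202: ✓ → 174
job_id=203: ✓ → 89
job_id=204: ✓ → 119
job_id=205: ✓ → 134
job_id=206: ✓ → 142
job_id=207: ✓ → 74
job_id=208: ✓ → 14
job_id=209: ✗
runtime_s_sum2 = 200 + 14 + 174 + 89 + 119 + 134 + 142 + 74 + 14 = 960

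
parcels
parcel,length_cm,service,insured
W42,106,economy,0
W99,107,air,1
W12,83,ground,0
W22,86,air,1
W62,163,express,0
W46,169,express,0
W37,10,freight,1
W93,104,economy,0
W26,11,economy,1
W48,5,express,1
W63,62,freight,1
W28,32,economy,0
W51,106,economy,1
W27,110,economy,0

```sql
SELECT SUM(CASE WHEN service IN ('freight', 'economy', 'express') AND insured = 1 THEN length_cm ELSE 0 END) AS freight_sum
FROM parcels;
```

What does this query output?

parcel=W42: ✗
parcel=W99: ✗
parcel=W12: ✗
parcel=W22: ✗
parcel=W62: ✗
parcel=W46: ✗
parcel=W37: ✓ → 10
parcel=W93: ✗
parcel=W26: ✓ → 11
parcel=W48: ✓ → 5
parcel=W63: ✓ → 62
parcel=W28: ✗
parcel=W51: ✓ → 106
parcel=W27: ✗
freight_sum = 10 + 11 + 5 + 62 + 106 = 194

194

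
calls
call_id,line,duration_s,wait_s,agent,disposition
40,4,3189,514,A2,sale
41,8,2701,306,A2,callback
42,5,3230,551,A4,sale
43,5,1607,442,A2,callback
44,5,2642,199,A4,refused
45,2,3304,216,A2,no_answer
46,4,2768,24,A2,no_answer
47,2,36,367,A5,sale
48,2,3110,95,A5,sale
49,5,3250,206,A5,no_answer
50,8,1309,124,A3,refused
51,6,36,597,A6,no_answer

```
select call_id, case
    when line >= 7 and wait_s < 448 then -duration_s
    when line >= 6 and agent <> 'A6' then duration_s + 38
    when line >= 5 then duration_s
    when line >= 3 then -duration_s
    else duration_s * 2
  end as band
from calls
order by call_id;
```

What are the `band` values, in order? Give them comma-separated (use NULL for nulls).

call_id=40: line >= 3 → -3189
call_id=41: line >= 7 and wait_s < 448 → -2701
call_id=42: line >= 5 → 3230
call_id=43: line >= 5 → 1607
call_id=44: line >= 5 → 2642
call_id=45: ELSE → 6608
call_id=46: line >= 3 → -2768
call_id=47: ELSE → 72
call_id=48: ELSE → 6220
call_id=49: line >= 5 → 3250
call_id=50: line >= 7 and wait_s < 448 → -1309
call_id=51: line >= 5 → 36

-3189, -2701, 3230, 1607, 2642, 6608, -2768, 72, 6220, 3250, -1309, 36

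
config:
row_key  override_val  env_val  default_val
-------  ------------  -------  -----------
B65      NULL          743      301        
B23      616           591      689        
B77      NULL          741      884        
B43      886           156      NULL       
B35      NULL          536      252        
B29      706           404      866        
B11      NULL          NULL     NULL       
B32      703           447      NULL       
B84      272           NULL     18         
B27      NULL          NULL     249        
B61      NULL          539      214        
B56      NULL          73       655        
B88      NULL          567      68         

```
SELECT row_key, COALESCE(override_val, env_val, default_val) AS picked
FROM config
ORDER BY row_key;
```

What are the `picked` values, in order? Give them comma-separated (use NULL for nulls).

row_key=B11: override_val=NULL, env_val=NULL, default_val=NULL (all NULL) → NULL
row_key=B23: override_val=616 → 616
row_key=B27: override_val=NULL, env_val=NULL, default_val=249 → 249
row_key=B29: override_val=706 → 706
row_key=B32: override_val=703 → 703
row_key=B35: override_val=NULL, env_val=536 → 536
row_key=B43: override_val=886 → 886
row_key=B56: override_val=NULL, env_val=73 → 73
row_key=B61: override_val=NULL, env_val=539 → 539
row_key=B65: override_val=NULL, env_val=743 → 743
row_key=B77: override_val=NULL, env_val=741 → 741
row_key=B84: override_val=272 → 272
row_key=B88: override_val=NULL, env_val=567 → 567

NULL, 616, 249, 706, 703, 536, 886, 73, 539, 743, 741, 272, 567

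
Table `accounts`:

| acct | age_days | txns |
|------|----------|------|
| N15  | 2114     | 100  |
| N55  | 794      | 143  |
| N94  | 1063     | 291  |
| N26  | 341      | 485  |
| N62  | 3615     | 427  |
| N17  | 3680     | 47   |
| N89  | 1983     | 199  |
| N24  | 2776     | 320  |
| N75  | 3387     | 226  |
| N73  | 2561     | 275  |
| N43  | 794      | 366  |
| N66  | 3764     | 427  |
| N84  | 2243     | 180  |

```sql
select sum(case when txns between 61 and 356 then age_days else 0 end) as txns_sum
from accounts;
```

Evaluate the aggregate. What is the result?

16921

acct=N15: ✓ → 2114
acct=N55: ✓ → 794
acct=N94: ✓ → 1063
acct=N26: ✗
acct=N62: ✗
acct=N17: ✗
acct=N89: ✓ → 1983
acct=N24: ✓ → 2776
acct=N75: ✓ → 3387
acct=N73: ✓ → 2561
acct=N43: ✗
acct=N66: ✗
acct=N84: ✓ → 2243
txns_sum = 2114 + 794 + 1063 + 1983 + 2776 + 3387 + 2561 + 2243 = 16921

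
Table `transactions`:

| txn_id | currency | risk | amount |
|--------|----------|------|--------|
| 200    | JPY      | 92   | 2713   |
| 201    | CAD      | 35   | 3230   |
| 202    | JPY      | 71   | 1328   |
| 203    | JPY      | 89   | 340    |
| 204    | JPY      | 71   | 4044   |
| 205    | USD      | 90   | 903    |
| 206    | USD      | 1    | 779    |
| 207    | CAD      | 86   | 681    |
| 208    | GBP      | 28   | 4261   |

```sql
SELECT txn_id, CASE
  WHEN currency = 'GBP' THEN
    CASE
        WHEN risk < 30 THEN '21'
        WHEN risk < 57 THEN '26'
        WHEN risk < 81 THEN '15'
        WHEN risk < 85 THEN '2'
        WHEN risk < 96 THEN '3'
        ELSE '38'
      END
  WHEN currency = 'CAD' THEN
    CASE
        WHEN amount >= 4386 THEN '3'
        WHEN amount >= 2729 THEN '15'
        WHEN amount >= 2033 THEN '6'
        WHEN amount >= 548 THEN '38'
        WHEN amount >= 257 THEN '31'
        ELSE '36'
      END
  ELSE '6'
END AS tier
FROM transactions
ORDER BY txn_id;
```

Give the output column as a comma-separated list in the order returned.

txn_id=200: currency='JPY' → outer ELSE → 6
txn_id=201: currency='CAD' → inner[amount >= 2729] → 15
txn_id=202: currency='JPY' → outer ELSE → 6
txn_id=203: currency='JPY' → outer ELSE → 6
txn_id=204: currency='JPY' → outer ELSE → 6
txn_id=205: currency='USD' → outer ELSE → 6
txn_id=206: currency='USD' → outer ELSE → 6
txn_id=207: currency='CAD' → inner[amount >= 548] → 38
txn_id=208: currency='GBP' → inner[risk < 30] → 21

6, 15, 6, 6, 6, 6, 6, 38, 21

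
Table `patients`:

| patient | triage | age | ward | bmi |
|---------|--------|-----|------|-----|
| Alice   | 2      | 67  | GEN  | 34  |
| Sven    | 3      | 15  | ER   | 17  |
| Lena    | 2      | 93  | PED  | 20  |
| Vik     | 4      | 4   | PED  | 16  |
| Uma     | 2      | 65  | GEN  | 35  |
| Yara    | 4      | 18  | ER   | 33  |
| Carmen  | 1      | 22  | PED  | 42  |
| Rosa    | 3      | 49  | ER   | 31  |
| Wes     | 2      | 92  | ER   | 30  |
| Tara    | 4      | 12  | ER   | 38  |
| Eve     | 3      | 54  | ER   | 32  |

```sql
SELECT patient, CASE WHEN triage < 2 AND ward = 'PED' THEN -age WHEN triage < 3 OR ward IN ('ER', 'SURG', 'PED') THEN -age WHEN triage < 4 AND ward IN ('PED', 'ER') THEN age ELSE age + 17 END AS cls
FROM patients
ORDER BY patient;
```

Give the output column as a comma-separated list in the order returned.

-67, -22, -54, -93, -49, -15, -12, -65, -4, -92, -18

patient=Alice: triage < 3 OR ward IN ('ER', 'SURG', 'PED') → -67
patient=Carmen: triage < 2 AND ward = 'PED' → -22
patient=Eve: triage < 3 OR ward IN ('ER', 'SURG', 'PED') → -54
patient=Lena: triage < 3 OR ward IN ('ER', 'SURG', 'PED') → -93
patient=Rosa: triage < 3 OR ward IN ('ER', 'SURG', 'PED') → -49
patient=Sven: triage < 3 OR ward IN ('ER', 'SURG', 'PED') → -15
patient=Tara: triage < 3 OR ward IN ('ER', 'SURG', 'PED') → -12
patient=Uma: triage < 3 OR ward IN ('ER', 'SURG', 'PED') → -65
patient=Vik: triage < 3 OR ward IN ('ER', 'SURG', 'PED') → -4
patient=Wes: triage < 3 OR ward IN ('ER', 'SURG', 'PED') → -92
patient=Yara: triage < 3 OR ward IN ('ER', 'SURG', 'PED') → -18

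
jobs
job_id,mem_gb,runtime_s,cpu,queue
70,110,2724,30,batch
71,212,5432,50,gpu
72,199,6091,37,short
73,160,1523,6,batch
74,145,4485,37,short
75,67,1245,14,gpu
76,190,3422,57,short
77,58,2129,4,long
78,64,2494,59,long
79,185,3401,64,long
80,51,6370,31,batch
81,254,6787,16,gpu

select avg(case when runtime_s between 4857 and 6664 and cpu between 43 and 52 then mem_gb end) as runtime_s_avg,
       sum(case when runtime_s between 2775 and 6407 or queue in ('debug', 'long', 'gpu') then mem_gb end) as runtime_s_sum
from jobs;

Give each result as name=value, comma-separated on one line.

[runtime_s_avg: runtime_s between 4857 and 6664 and cpu between 43 and 52]
job_id=70: ✗
job_id=71: ✓ → 212
job_id=72: ✗
job_id=73: ✗
job_id=74: ✗
job_id=75: ✗
job_id=76: ✗
job_id=77: ✗
job_id=78: ✗
job_id=79: ✗
job_id=80: ✗
job_id=81: ✗
runtime_s_avg = 212
—
[runtime_s_sum: runtime_s between 2775 and 6407 or queue in ('debug', 'long', 'gpu')]
job_id=70: ✗
job_id=71: ✓ → 212
job_id=72: ✓ → 199
job_id=73: ✗
job_id=74: ✓ → 145
job_id=75: ✓ → 67
job_id=76: ✓ → 190
job_id=77: ✓ → 58
job_id=78: ✓ → 64
job_id=79: ✓ → 185
job_id=80: ✓ → 51
job_id=81: ✓ → 254
runtime_s_sum = 212 + 199 + 145 + 67 + 190 + 58 + 64 + 185 + 51 + 254 = 1425

runtime_s_avg=212, runtime_s_sum=1425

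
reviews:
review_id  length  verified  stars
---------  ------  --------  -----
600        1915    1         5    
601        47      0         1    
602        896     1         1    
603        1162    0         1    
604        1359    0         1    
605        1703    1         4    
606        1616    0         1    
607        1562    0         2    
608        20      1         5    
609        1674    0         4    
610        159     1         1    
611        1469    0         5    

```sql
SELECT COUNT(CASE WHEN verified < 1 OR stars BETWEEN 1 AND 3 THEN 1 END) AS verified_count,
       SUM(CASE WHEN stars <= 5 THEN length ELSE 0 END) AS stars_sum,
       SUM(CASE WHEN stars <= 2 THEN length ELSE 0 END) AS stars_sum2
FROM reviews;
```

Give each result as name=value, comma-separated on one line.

verified_count=9, stars_sum=13582, stars_sum2=6801

[verified_count: verified < 1 OR stars BETWEEN 1 AND 3]
review_id=600: ✗
review_id=601: ✓ → 1
review_id=602: ✓ → 1
review_id=603: ✓ → 1
review_id=604: ✓ → 1
review_id=605: ✗
review_id=606: ✓ → 1
review_id=607: ✓ → 1
review_id=608: ✗
review_id=609: ✓ → 1
review_id=610: ✓ → 1
review_id=611: ✓ → 1
verified_count = COUNT(1, 1, 1, 1, 1, 1, 1, 1, 1) = 9
—
[stars_sum: stars <= 5]
review_id=600: ✓ → 1915
review_id=601: ✓ → 47
review_id=602: ✓ → 896
review_id=603: ✓ → 1162
review_id=604: ✓ → 1359
review_id=605: ✓ → 1703
review_id=606: ✓ → 1616
review_id=607: ✓ → 1562
review_id=608: ✓ → 20
review_id=609: ✓ → 1674
review_id=610: ✓ → 159
review_id=611: ✓ → 1469
stars_sum = 1915 + 47 + 896 + 1162 + 1359 + 1703 + 1616 + 1562 + 20 + 1674 + 159 + 1469 = 13582
—
[stars_sum2: stars <= 2]
review_id=600: ✗
review_id=601: ✓ → 47
review_id=602: ✓ → 896
review_id=603: ✓ → 1162
review_id=604: ✓ → 1359
review_id=605: ✗
review_id=606: ✓ → 1616
review_id=607: ✓ → 1562
review_id=608: ✗
review_id=609: ✗
review_id=610: ✓ → 159
review_id=611: ✗
stars_sum2 = 47 + 896 + 1162 + 1359 + 1616 + 1562 + 159 = 6801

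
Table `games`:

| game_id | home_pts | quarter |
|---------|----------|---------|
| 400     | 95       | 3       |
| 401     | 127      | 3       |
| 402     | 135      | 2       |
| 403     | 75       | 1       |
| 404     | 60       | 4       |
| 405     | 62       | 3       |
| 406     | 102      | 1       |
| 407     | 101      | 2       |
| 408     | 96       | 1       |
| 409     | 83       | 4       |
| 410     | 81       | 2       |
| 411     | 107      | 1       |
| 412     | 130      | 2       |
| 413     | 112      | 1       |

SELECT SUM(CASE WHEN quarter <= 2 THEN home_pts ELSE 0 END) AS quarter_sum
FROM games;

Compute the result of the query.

939

game_id=400: ✗
game_id=401: ✗
game_id=402: ✓ → 135
game_id=403: ✓ → 75
game_id=404: ✗
game_id=405: ✗
game_id=406: ✓ → 102
game_id=407: ✓ → 101
game_id=408: ✓ → 96
game_id=409: ✗
game_id=410: ✓ → 81
game_id=411: ✓ → 107
game_id=412: ✓ → 130
game_id=413: ✓ → 112
quarter_sum = 135 + 75 + 102 + 101 + 96 + 81 + 107 + 130 + 112 = 939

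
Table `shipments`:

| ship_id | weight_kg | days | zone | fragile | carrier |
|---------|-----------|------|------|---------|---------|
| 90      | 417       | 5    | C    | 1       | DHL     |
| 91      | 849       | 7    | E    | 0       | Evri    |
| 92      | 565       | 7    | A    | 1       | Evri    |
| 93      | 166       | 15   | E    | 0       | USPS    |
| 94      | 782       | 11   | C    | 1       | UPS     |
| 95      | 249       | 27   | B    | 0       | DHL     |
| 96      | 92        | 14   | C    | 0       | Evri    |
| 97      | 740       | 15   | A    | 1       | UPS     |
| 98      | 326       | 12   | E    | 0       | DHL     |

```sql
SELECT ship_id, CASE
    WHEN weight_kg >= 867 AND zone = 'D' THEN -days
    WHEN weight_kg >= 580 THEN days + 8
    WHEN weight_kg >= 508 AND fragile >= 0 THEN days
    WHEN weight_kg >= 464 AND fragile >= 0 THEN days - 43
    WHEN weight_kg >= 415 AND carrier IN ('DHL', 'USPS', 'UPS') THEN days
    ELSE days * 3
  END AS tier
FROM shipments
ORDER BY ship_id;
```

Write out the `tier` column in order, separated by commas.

ship_id=90: weight_kg >= 415 AND carrier IN ('DHL', 'USPS', 'UPS') → 5
ship_id=91: weight_kg >= 580 → 15
ship_id=92: weight_kg >= 508 AND fragile >= 0 → 7
ship_id=93: ELSE → 45
ship_id=94: weight_kg >= 580 → 19
ship_id=95: ELSE → 81
ship_id=96: ELSE → 42
ship_id=97: weight_kg >= 580 → 23
ship_id=98: ELSE → 36

5, 15, 7, 45, 19, 81, 42, 23, 36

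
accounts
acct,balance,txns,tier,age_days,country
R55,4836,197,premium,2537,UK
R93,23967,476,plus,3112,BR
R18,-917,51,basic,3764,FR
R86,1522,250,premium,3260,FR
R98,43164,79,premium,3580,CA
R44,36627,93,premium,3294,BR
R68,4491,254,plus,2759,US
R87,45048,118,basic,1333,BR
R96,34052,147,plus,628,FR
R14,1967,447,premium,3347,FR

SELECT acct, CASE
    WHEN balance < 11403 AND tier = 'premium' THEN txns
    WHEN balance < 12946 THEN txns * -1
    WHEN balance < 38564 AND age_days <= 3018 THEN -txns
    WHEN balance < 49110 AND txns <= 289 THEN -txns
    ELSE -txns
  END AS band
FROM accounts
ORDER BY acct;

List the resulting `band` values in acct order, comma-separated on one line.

447, -51, -93, 197, -254, 250, -118, -476, -147, -79

acct=R14: balance < 11403 AND tier = 'premium' → 447
acct=R18: balance < 12946 → -51
acct=R44: balance < 49110 AND txns <= 289 → -93
acct=R55: balance < 11403 AND tier = 'premium' → 197
acct=R68: balance < 12946 → -254
acct=R86: balance < 11403 AND tier = 'premium' → 250
acct=R87: balance < 49110 AND txns <= 289 → -118
acct=R93: ELSE → -476
acct=R96: balance < 38564 AND age_days <= 3018 → -147
acct=R98: balance < 49110 AND txns <= 289 → -79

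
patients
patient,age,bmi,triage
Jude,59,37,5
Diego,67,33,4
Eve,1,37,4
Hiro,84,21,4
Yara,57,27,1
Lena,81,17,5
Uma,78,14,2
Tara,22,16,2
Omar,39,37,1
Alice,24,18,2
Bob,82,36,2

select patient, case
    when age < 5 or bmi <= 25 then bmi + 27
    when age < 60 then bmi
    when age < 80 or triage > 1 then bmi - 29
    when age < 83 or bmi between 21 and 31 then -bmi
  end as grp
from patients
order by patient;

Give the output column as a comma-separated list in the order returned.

patient=Alice: age < 5 or bmi <= 25 → 45
patient=Bob: age < 80 or triage > 1 → 7
patient=Diego: age < 80 or triage > 1 → 4
patient=Eve: age < 5 or bmi <= 25 → 64
patient=Hiro: age < 5 or bmi <= 25 → 48
patient=Jude: age < 60 → 37
patient=Lena: age < 5 or bmi <= 25 → 44
patient=Omar: age < 60 → 37
patient=Tara: age < 5 or bmi <= 25 → 43
patient=Uma: age < 5 or bmi <= 25 → 41
patient=Yara: age < 60 → 27

45, 7, 4, 64, 48, 37, 44, 37, 43, 41, 27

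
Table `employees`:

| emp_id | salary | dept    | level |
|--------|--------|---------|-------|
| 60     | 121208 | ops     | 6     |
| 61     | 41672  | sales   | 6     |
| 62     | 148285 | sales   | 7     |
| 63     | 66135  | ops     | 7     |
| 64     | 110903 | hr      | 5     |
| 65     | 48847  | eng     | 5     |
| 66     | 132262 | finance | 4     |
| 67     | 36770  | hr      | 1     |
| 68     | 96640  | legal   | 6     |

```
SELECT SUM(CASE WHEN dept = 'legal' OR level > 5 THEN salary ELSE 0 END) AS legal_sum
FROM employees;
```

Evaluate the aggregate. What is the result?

emp_id=60: ✓ → 121208
emp_id=61: ✓ → 41672
emp_id=62: ✓ → 148285
emp_id=63: ✓ → 66135
emp_id=64: ✗
emp_id=65: ✗
emp_id=66: ✗
emp_id=67: ✗
emp_id=68: ✓ → 96640
legal_sum = 121208 + 41672 + 148285 + 66135 + 96640 = 473940

473940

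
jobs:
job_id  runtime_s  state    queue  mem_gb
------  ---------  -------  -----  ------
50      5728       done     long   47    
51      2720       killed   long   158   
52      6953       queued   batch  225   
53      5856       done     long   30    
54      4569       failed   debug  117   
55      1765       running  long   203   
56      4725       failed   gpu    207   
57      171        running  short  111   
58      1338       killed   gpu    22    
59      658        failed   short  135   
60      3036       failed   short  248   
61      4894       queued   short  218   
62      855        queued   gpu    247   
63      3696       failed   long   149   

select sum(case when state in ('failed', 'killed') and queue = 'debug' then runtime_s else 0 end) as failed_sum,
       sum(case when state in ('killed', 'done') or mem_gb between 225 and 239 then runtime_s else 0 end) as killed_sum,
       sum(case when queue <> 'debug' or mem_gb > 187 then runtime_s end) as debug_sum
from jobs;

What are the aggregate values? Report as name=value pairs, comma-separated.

[failed_sum: state in ('failed', 'killed') and queue = 'debug']
job_id=50: ✗
job_id=51: ✗
job_id=52: ✗
job_id=53: ✗
job_id=54: ✓ → 4569
job_id=55: ✗
job_id=56: ✗
job_id=57: ✗
job_id=58: ✗
job_id=59: ✗
job_id=60: ✗
job_id=61: ✗
job_id=62: ✗
job_id=63: ✗
failed_sum = 4569
—
[killed_sum: state in ('killed', 'done') or mem_gb between 225 and 239]
job_id=50: ✓ → 5728
job_id=51: ✓ → 2720
job_id=52: ✓ → 6953
job_id=53: ✓ → 5856
job_id=54: ✗
job_id=55: ✗
job_id=56: ✗
job_id=57: ✗
job_id=58: ✓ → 1338
job_id=59: ✗
job_id=60: ✗
job_id=61: ✗
job_id=62: ✗
job_id=63: ✗
killed_sum = 5728 + 2720 + 6953 + 5856 + 1338 = 22595
—
[debug_sum: queue <> 'debug' or mem_gb > 187]
job_id=50: ✓ → 5728
job_id=51: ✓ → 2720
job_id=52: ✓ → 6953
job_id=53: ✓ → 5856
job_id=54: ✗
job_id=55: ✓ → 1765
job_id=56: ✓ → 4725
job_id=57: ✓ → 171
job_id=58: ✓ → 1338
job_id=59: ✓ → 658
job_id=60: ✓ → 3036
job_id=61: ✓ → 4894
job_id=62: ✓ → 855
job_id=63: ✓ → 3696
debug_sum = 5728 + 2720 + 6953 + 5856 + 1765 + 4725 + 171 + 1338 + 658 + 3036 + 4894 + 855 + 3696 = 42395

failed_sum=4569, killed_sum=22595, debug_sum=42395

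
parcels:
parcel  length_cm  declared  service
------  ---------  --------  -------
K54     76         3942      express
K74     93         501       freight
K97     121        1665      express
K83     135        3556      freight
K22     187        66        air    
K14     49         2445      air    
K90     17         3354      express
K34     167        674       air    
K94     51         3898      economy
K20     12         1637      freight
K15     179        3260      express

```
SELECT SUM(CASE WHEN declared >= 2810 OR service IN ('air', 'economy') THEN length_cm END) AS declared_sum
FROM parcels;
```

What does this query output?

861

parcel=K54: ✓ → 76
parcel=K74: ✗
parcel=K97: ✗
parcel=K83: ✓ → 135
parcel=K22: ✓ → 187
parcel=K14: ✓ → 49
parcel=K90: ✓ → 17
parcel=K34: ✓ → 167
parcel=K94: ✓ → 51
parcel=K20: ✗
parcel=K15: ✓ → 179
declared_sum = 76 + 135 + 187 + 49 + 17 + 167 + 51 + 179 = 861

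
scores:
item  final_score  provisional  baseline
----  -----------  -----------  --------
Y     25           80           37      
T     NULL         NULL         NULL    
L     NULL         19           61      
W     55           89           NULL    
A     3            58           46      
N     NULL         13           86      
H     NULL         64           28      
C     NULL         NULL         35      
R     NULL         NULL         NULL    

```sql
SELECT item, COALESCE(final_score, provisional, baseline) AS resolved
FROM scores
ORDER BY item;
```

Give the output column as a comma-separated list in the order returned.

item=A: final_score=3 → 3
item=C: final_score=NULL, provisional=NULL, baseline=35 → 35
item=H: final_score=NULL, provisional=64 → 64
item=L: final_score=NULL, provisional=19 → 19
item=N: final_score=NULL, provisional=13 → 13
item=R: final_score=NULL, provisional=NULL, baseline=NULL (all NULL) → NULL
item=T: final_score=NULL, provisional=NULL, baseline=NULL (all NULL) → NULL
item=W: final_score=55 → 55
item=Y: final_score=25 → 25

3, 35, 64, 19, 13, NULL, NULL, 55, 25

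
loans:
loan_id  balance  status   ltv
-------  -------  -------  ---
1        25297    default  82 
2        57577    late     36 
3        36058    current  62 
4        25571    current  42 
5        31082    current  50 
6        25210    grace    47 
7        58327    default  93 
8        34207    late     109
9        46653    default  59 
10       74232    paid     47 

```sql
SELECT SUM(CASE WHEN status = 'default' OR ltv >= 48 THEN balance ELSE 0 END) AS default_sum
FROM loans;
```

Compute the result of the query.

loan_id=1: ✓ → 25297
loan_id=2: ✗
loan_id=3: ✓ → 36058
loan_id=4: ✗
loan_id=5: ✓ → 31082
loan_id=6: ✗
loan_id=7: ✓ → 58327
loan_id=8: ✓ → 34207
loan_id=9: ✓ → 46653
loan_id=10: ✗
default_sum = 25297 + 36058 + 31082 + 58327 + 34207 + 46653 = 231624

231624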